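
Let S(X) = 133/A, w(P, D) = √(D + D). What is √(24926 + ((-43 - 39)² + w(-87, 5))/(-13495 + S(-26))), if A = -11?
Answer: √(550240981442592 - 1634358*√10)/148578 ≈ 157.88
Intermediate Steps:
w(P, D) = √2*√D (w(P, D) = √(2*D) = √2*√D)
S(X) = -133/11 (S(X) = 133/(-11) = 133*(-1/11) = -133/11)
√(24926 + ((-43 - 39)² + w(-87, 5))/(-13495 + S(-26))) = √(24926 + ((-43 - 39)² + √2*√5)/(-13495 - 133/11)) = √(24926 + ((-82)² + √10)/(-148578/11)) = √(24926 + (6724 + √10)*(-11/148578)) = √(24926 + (-36982/74289 - 11*√10/148578)) = √(1851690632/74289 - 11*√10/148578)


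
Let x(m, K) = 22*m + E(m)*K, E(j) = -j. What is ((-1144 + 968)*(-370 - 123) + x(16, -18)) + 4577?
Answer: 91985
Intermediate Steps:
x(m, K) = 22*m - K*m (x(m, K) = 22*m + (-m)*K = 22*m - K*m)
((-1144 + 968)*(-370 - 123) + x(16, -18)) + 4577 = ((-1144 + 968)*(-370 - 123) + 16*(22 - 1*(-18))) + 4577 = (-176*(-493) + 16*(22 + 18)) + 4577 = (86768 + 16*40) + 4577 = (86768 + 640) + 4577 = 87408 + 4577 = 91985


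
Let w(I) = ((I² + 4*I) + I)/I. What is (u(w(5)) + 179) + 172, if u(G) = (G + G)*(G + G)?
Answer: 751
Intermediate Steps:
w(I) = (I² + 5*I)/I
u(G) = 4*G² (u(G) = (2*G)*(2*G) = 4*G²)
(u(w(5)) + 179) + 172 = (4*(5 + 5)² + 179) + 172 = (4*10² + 179) + 172 = (4*100 + 179) + 172 = (400 + 179) + 172 = 579 + 172 = 751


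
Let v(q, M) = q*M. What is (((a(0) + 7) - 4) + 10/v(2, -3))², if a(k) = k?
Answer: 16/9 ≈ 1.7778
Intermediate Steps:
v(q, M) = M*q
(((a(0) + 7) - 4) + 10/v(2, -3))² = (((0 + 7) - 4) + 10/((-3*2)))² = ((7 - 4) + 10/(-6))² = (3 + 10*(-⅙))² = (3 - 5/3)² = (4/3)² = 16/9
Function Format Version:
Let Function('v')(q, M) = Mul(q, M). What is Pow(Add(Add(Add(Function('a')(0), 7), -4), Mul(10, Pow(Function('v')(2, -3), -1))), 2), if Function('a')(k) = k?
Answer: Rational(16, 9) ≈ 1.7778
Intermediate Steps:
Function('v')(q, M) = Mul(M, q)
Pow(Add(Add(Add(Function('a')(0), 7), -4), Mul(10, Pow(Function('v')(2, -3), -1))), 2) = Pow(Add(Add(Add(0, 7), -4), Mul(10, Pow(Mul(-3, 2), -1))), 2) = Pow(Add(Add(7, -4), Mul(10, Pow(-6, -1))), 2) = Pow(Add(3, Mul(10, Rational(-1, 6))), 2) = Pow(Add(3, Rational(-5, 3)), 2) = Pow(Rational(4, 3), 2) = Rational(16, 9)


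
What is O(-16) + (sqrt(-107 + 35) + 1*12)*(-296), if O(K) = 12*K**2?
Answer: -480 - 1776*I*sqrt(2) ≈ -480.0 - 2511.6*I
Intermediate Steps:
O(-16) + (sqrt(-107 + 35) + 1*12)*(-296) = 12*(-16)**2 + (sqrt(-107 + 35) + 1*12)*(-296) = 12*256 + (sqrt(-72) + 12)*(-296) = 3072 + (6*I*sqrt(2) + 12)*(-296) = 3072 + (12 + 6*I*sqrt(2))*(-296) = 3072 + (-3552 - 1776*I*sqrt(2)) = -480 - 1776*I*sqrt(2)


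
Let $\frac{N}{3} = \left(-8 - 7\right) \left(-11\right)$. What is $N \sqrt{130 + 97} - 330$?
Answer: $-330 + 495 \sqrt{227} \approx 7127.9$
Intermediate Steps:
$N = 495$ ($N = 3 \left(-8 - 7\right) \left(-11\right) = 3 \left(\left(-15\right) \left(-11\right)\right) = 3 \cdot 165 = 495$)
$N \sqrt{130 + 97} - 330 = 495 \sqrt{130 + 97} - 330 = 495 \sqrt{227} - 330 = -330 + 495 \sqrt{227}$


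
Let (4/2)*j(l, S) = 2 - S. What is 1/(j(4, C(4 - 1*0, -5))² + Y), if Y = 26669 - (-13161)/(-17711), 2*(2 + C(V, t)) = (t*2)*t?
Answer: 70844/1897096543 ≈ 3.7343e-5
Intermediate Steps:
C(V, t) = -2 + t² (C(V, t) = -2 + ((t*2)*t)/2 = -2 + ((2*t)*t)/2 = -2 + (2*t²)/2 = -2 + t²)
j(l, S) = 1 - S/2 (j(l, S) = (2 - S)/2 = 1 - S/2)
Y = 472321498/17711 (Y = 26669 - (-13161)*(-1)/17711 = 26669 - 1*13161/17711 = 26669 - 13161/17711 = 472321498/17711 ≈ 26668.)
1/(j(4, C(4 - 1*0, -5))² + Y) = 1/((1 - (-2 + (-5)²)/2)² + 472321498/17711) = 1/((1 - (-2 + 25)/2)² + 472321498/17711) = 1/((1 - ½*23)² + 472321498/17711) = 1/((1 - 23/2)² + 472321498/17711) = 1/((-21/2)² + 472321498/17711) = 1/(441/4 + 472321498/17711) = 1/(1897096543/70844) = 70844/1897096543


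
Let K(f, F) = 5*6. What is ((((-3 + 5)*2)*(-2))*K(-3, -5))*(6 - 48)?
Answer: 10080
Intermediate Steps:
K(f, F) = 30
((((-3 + 5)*2)*(-2))*K(-3, -5))*(6 - 48) = ((((-3 + 5)*2)*(-2))*30)*(6 - 48) = (((2*2)*(-2))*30)*(-42) = ((4*(-2))*30)*(-42) = -8*30*(-42) = -240*(-42) = 10080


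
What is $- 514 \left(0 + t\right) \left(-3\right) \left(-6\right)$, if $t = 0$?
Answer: $0$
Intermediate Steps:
$- 514 \left(0 + t\right) \left(-3\right) \left(-6\right) = - 514 \left(0 + 0\right) \left(-3\right) \left(-6\right) = - 514 \cdot 0 \left(-3\right) \left(-6\right) = \left(-514\right) 0 \left(-6\right) = 0 \left(-6\right) = 0$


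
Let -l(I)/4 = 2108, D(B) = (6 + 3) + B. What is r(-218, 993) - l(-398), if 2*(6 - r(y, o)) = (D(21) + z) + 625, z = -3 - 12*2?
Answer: 8124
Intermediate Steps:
z = -27 (z = -3 - 24 = -27)
D(B) = 9 + B
r(y, o) = -308 (r(y, o) = 6 - (((9 + 21) - 27) + 625)/2 = 6 - ((30 - 27) + 625)/2 = 6 - (3 + 625)/2 = 6 - ½*628 = 6 - 314 = -308)
l(I) = -8432 (l(I) = -4*2108 = -8432)
r(-218, 993) - l(-398) = -308 - 1*(-8432) = -308 + 8432 = 8124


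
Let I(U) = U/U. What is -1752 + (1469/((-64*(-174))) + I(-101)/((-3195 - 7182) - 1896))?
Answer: -26603505595/15185792 ≈ -1751.9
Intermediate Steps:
I(U) = 1
-1752 + (1469/((-64*(-174))) + I(-101)/((-3195 - 7182) - 1896)) = -1752 + (1469/((-64*(-174))) + 1/((-3195 - 7182) - 1896)) = -1752 + (1469/11136 + 1/(-10377 - 1896)) = -1752 + (1469*(1/11136) + 1/(-12273)) = -1752 + (1469/11136 + 1*(-1/12273)) = -1752 + (1469/11136 - 1/12273) = -1752 + 2001989/15185792 = -26603505595/15185792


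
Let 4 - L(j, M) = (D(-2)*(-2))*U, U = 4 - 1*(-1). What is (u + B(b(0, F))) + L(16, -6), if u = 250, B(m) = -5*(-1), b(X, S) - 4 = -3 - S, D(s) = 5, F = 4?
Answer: 309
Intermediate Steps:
U = 5 (U = 4 + 1 = 5)
b(X, S) = 1 - S (b(X, S) = 4 + (-3 - S) = 1 - S)
L(j, M) = 54 (L(j, M) = 4 - 5*(-2)*5 = 4 - (-10)*5 = 4 - 1*(-50) = 4 + 50 = 54)
B(m) = 5
(u + B(b(0, F))) + L(16, -6) = (250 + 5) + 54 = 255 + 54 = 309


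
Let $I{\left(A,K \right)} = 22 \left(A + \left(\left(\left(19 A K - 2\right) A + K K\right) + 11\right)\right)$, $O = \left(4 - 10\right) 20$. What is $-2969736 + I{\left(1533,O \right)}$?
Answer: $-117883150660$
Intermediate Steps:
$O = -120$ ($O = \left(-6\right) 20 = -120$)
$I{\left(A,K \right)} = 242 + 22 A + 22 K^{2} + 22 A \left(-2 + 19 A K\right)$ ($I{\left(A,K \right)} = 22 \left(A + \left(\left(\left(19 A K - 2\right) A + K^{2}\right) + 11\right)\right) = 22 \left(A + \left(\left(\left(-2 + 19 A K\right) A + K^{2}\right) + 11\right)\right) = 22 \left(A + \left(\left(A \left(-2 + 19 A K\right) + K^{2}\right) + 11\right)\right) = 22 \left(A + \left(\left(K^{2} + A \left(-2 + 19 A K\right)\right) + 11\right)\right) = 22 \left(A + \left(11 + K^{2} + A \left(-2 + 19 A K\right)\right)\right) = 22 \left(11 + A + K^{2} + A \left(-2 + 19 A K\right)\right) = 242 + 22 A + 22 K^{2} + 22 A \left(-2 + 19 A K\right)$)
$-2969736 + I{\left(1533,O \right)} = -2969736 + \left(242 - 33726 + 22 \left(-120\right)^{2} + 418 \left(-120\right) 1533^{2}\right) = -2969736 + \left(242 - 33726 + 22 \cdot 14400 + 418 \left(-120\right) 2350089\right) = -2969736 + \left(242 - 33726 + 316800 - 117880464240\right) = -2969736 - 117880180924 = -117883150660$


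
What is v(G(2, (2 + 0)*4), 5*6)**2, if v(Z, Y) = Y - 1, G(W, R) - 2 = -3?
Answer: 841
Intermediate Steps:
G(W, R) = -1 (G(W, R) = 2 - 3 = -1)
v(Z, Y) = -1 + Y
v(G(2, (2 + 0)*4), 5*6)**2 = (-1 + 5*6)**2 = (-1 + 30)**2 = 29**2 = 841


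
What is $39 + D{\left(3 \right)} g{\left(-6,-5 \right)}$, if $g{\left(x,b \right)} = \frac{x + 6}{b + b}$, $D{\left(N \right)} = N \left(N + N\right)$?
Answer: $39$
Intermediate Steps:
$D{\left(N \right)} = 2 N^{2}$ ($D{\left(N \right)} = N 2 N = 2 N^{2}$)
$g{\left(x,b \right)} = \frac{6 + x}{2 b}$
$39 + D{\left(3 \right)} g{\left(-6,-5 \right)} = 39 + 2 \cdot 3^{2} \frac{6 - 6}{2 \left(-5\right)} = 39 + 2 \cdot 9 \cdot \frac{1}{2} \left(- \frac{1}{5}\right) 0 = 39 + 18 \cdot 0 = 39 + 0 = 39$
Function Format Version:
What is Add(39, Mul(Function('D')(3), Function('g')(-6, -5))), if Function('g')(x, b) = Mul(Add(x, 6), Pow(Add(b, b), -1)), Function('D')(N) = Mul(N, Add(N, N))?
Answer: 39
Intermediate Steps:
Function('D')(N) = Mul(2, Pow(N, 2)) (Function('D')(N) = Mul(N, Mul(2, N)) = Mul(2, Pow(N, 2)))
Function('g')(x, b) = Mul(Rational(1, 2), Pow(b, -1), Add(6, x)) (Function('g')(x, b) = Mul(Add(6, x), Pow(Mul(2, b), -1)) = Mul(Add(6, x), Mul(Rational(1, 2), Pow(b, -1))) = Mul(Rational(1, 2), Pow(b, -1), Add(6, x)))
Add(39, Mul(Function('D')(3), Function('g')(-6, -5))) = Add(39, Mul(Mul(2, Pow(3, 2)), Mul(Rational(1, 2), Pow(-5, -1), Add(6, -6)))) = Add(39, Mul(Mul(2, 9), Mul(Rational(1, 2), Rational(-1, 5), 0))) = Add(39, Mul(18, 0)) = Add(39, 0) = 39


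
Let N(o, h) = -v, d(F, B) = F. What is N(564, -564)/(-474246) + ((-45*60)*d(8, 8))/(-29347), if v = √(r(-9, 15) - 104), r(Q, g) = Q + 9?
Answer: 21600/29347 + I*√26/237123 ≈ 0.73602 + 2.1504e-5*I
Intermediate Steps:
r(Q, g) = 9 + Q
v = 2*I*√26 (v = √((9 - 9) - 104) = √(0 - 104) = √(-104) = 2*I*√26 ≈ 10.198*I)
N(o, h) = -2*I*√26
N(564, -564)/(-474246) + ((-45*60)*d(8, 8))/(-29347) = -2*I*√26/(-474246) + (-45*60*8)/(-29347) = -2*I*√26*(-1/474246) - 2700*8*(-1/29347) = I*√26/237123 - 21600*(-1/29347) = I*√26/237123 + 21600/29347 = 21600/29347 + I*√26/237123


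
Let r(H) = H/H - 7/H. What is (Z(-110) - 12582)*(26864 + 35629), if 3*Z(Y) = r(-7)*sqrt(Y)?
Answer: -786286926 + 41662*I*sqrt(110) ≈ -7.8629e+8 + 4.3695e+5*I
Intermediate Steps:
r(H) = 1 - 7/H
Z(Y) = 2*sqrt(Y)/3 (Z(Y) = (((-7 - 7)/(-7))*sqrt(Y))/3 = ((-1/7*(-14))*sqrt(Y))/3 = (2*sqrt(Y))/3 = 2*sqrt(Y)/3)
(Z(-110) - 12582)*(26864 + 35629) = (2*sqrt(-110)/3 - 12582)*(26864 + 35629) = (2*(I*sqrt(110))/3 - 12582)*62493 = (2*I*sqrt(110)/3 - 12582)*62493 = (-12582 + 2*I*sqrt(110)/3)*62493 = -786286926 + 41662*I*sqrt(110)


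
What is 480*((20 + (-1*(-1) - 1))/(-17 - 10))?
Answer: -3200/9 ≈ -355.56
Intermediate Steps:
480*((20 + (-1*(-1) - 1))/(-17 - 10)) = 480*((20 + (1 - 1))/(-27)) = 480*((20 + 0)*(-1/27)) = 480*(20*(-1/27)) = 480*(-20/27) = -3200/9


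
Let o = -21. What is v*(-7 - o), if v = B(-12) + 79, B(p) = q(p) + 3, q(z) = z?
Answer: 980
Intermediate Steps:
B(p) = 3 + p (B(p) = p + 3 = 3 + p)
v = 70 (v = (3 - 12) + 79 = -9 + 79 = 70)
v*(-7 - o) = 70*(-7 - 1*(-21)) = 70*(-7 + 21) = 70*14 = 980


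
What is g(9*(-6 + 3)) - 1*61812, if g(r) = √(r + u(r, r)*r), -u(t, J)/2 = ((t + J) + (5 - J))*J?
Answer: -61812 + 3*√3561 ≈ -61633.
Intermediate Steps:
u(t, J) = -2*J*(5 + t) (u(t, J) = -2*((t + J) + (5 - J))*J = -2*((J + t) + (5 - J))*J = -2*(5 + t)*J = -2*J*(5 + t))
g(r) = √(r - 2*r²*(5 + r)) (g(r) = √(r + (-2*r*(5 + r))*r) = √(r - 2*r²*(5 + r)))
g(9*(-6 + 3)) - 1*61812 = √(-9*(-6 + 3)*(-1 + 2*(9*(-6 + 3))*(5 + 9*(-6 + 3)))) - 1*61812 = √(-9*(-3)*(-1 + 2*(9*(-3))*(5 + 9*(-3)))) - 61812 = √(-1*(-27)*(-1 + 2*(-27)*(5 - 27))) - 61812 = √(-1*(-27)*(-1 + 2*(-27)*(-22))) - 61812 = √(-1*(-27)*(-1 + 1188)) - 61812 = √(-1*(-27)*1187) - 61812 = √32049 - 61812 = 3*√3561 - 61812 = -61812 + 3*√3561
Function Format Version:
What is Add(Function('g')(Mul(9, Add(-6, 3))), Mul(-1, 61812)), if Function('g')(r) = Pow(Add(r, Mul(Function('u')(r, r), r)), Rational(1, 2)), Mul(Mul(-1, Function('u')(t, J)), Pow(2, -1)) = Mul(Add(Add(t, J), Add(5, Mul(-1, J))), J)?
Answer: Add(-61812, Mul(3, Pow(3561, Rational(1, 2)))) ≈ -61633.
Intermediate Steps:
Function('u')(t, J) = Mul(-2, J, Add(5, t)) (Function('u')(t, J) = Mul(-2, Mul(Add(Add(t, J), Add(5, Mul(-1, J))), J)) = Mul(-2, Mul(Add(Add(J, t), Add(5, Mul(-1, J))), J)) = Mul(-2, Mul(Add(5, t), J)) = Mul(-2, Mul(J, Add(5, t))) = Mul(-2, J, Add(5, t)))
Function('g')(r) = Pow(Add(r, Mul(-2, Pow(r, 2), Add(5, r))), Rational(1, 2)) (Function('g')(r) = Pow(Add(r, Mul(Mul(-2, r, Add(5, r)), r)), Rational(1, 2)) = Pow(Add(r, Mul(-2, Pow(r, 2), Add(5, r))), Rational(1, 2)))
Add(Function('g')(Mul(9, Add(-6, 3))), Mul(-1, 61812)) = Add(Pow(Mul(-1, Mul(9, Add(-6, 3)), Add(-1, Mul(2, Mul(9, Add(-6, 3)), Add(5, Mul(9, Add(-6, 3)))))), Rational(1, 2)), Mul(-1, 61812)) = Add(Pow(Mul(-1, Mul(9, -3), Add(-1, Mul(2, Mul(9, -3), Add(5, Mul(9, -3))))), Rational(1, 2)), -61812) = Add(Pow(Mul(-1, -27, Add(-1, Mul(2, -27, Add(5, -27)))), Rational(1, 2)), -61812) = Add(Pow(Mul(-1, -27, Add(-1, Mul(2, -27, -22))), Rational(1, 2)), -61812) = Add(Pow(Mul(-1, -27, Add(-1, 1188)), Rational(1, 2)), -61812) = Add(Pow(Mul(-1, -27, 1187), Rational(1, 2)), -61812) = Add(Pow(32049, Rational(1, 2)), -61812) = Add(Mul(3, Pow(3561, Rational(1, 2))), -61812) = Add(-61812, Mul(3, Pow(3561, Rational(1, 2))))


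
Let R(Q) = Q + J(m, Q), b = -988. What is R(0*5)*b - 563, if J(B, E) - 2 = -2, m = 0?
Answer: -563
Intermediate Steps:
J(B, E) = 0 (J(B, E) = 2 - 2 = 0)
R(Q) = Q (R(Q) = Q + 0 = Q)
R(0*5)*b - 563 = (0*5)*(-988) - 563 = 0*(-988) - 563 = 0 - 563 = -563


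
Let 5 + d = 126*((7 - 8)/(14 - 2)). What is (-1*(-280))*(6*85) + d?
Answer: 285569/2 ≈ 1.4278e+5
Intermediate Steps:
d = -31/2 (d = -5 + 126*((7 - 8)/(14 - 2)) = -5 + 126*(-1/12) = -5 - 21/2 = -31/2 ≈ -15.500)
(-1*(-280))*(6*85) + d = (-1*(-280))*(6*85) - 31/2 = 280*510 - 31/2 = 142800 - 31/2 = 285569/2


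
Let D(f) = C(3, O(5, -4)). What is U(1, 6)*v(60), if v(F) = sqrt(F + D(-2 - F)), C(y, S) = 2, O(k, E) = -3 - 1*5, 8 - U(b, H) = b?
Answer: 7*sqrt(62) ≈ 55.118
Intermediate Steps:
U(b, H) = 8 - b
O(k, E) = -8 (O(k, E) = -3 - 5 = -8)
D(f) = 2
v(F) = sqrt(2 + F) (v(F) = sqrt(F + 2) = sqrt(2 + F))
U(1, 6)*v(60) = (8 - 1*1)*sqrt(2 + 60) = (8 - 1)*sqrt(62) = 7*sqrt(62)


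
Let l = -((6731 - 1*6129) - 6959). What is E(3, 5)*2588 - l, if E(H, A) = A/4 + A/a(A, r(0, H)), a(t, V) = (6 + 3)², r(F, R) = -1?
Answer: -239942/81 ≈ -2962.2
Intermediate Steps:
a(t, V) = 81 (a(t, V) = 9² = 81)
E(H, A) = 85*A/324 (E(H, A) = A/4 + A/81 = 85*A/324)
l = 6357 (l = -((6731 - 6129) - 6959) = -(602 - 6959) = -1*(-6357) = 6357)
E(3, 5)*2588 - l = ((85/324)*5)*2588 - 1*6357 = (425/324)*2588 - 6357 = 274975/81 - 6357 = -239942/81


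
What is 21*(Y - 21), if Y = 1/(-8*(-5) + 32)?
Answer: -10577/24 ≈ -440.71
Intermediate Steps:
Y = 1/72 (Y = 1/(40 + 32) = 1/72 ≈ 0.013889)
21*(Y - 21) = 21*(1/72 - 21) = 21*(-1511/72) = -10577/24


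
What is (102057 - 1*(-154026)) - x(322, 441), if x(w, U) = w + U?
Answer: 255320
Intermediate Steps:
x(w, U) = U + w
(102057 - 1*(-154026)) - x(322, 441) = (102057 - 1*(-154026)) - (441 + 322) = (102057 + 154026) - 1*763 = 256083 - 763 = 255320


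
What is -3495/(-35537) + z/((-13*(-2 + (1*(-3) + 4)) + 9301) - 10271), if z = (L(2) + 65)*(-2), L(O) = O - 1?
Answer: 243503/1030573 ≈ 0.23628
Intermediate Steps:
L(O) = -1 + O
z = -132 (z = ((-1 + 2) + 65)*(-2) = (1 + 65)*(-2) = 66*(-2) = -132)
-3495/(-35537) + z/((-13*(-2 + (1*(-3) + 4)) + 9301) - 10271) = -3495/(-35537) - 132/((-13*(-2 + (1*(-3) + 4)) + 9301) - 10271) = -3495*(-1/35537) - 132/((-13*(-2 + (-3 + 4)) + 9301) - 10271) = 3495/35537 - 132/((-13*(-2 + 1) + 9301) - 10271) = 3495/35537 - 132/((-13*(-1) + 9301) - 10271) = 3495/35537 - 132/((13 + 9301) - 10271) = 3495/35537 - 132/(9314 - 10271) = 3495/35537 - 132/(-957) = 3495/35537 - 132*(-1/957) = 3495/35537 + 4/29 = 243503/1030573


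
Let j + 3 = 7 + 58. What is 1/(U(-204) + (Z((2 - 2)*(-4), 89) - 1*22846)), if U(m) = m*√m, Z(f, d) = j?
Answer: I/(8*(-2848*I + 51*√51)) ≈ -4.3184e-5 + 5.5226e-6*I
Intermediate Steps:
j = 62 (j = -3 + (7 + 58) = -3 + 65 = 62)
Z(f, d) = 62
U(m) = m^(3/2)
1/(U(-204) + (Z((2 - 2)*(-4), 89) - 1*22846)) = 1/((-204)^(3/2) + (62 - 1*22846)) = 1/(-408*I*√51 + (62 - 22846)) = 1/(-408*I*√51 - 22784) = 1/(-22784 - 408*I*√51)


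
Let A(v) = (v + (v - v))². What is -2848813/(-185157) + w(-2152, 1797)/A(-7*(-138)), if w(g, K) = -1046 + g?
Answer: 21093609617/1371272742 ≈ 15.383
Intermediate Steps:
A(v) = v² (A(v) = (v + 0)² = v²)
-2848813/(-185157) + w(-2152, 1797)/A(-7*(-138)) = -2848813/(-185157) + (-1046 - 2152)/((-7*(-138))²) = -2848813*(-1/185157) - 3198/(966²) = 2848813/185157 - 3198/933156 = 2848813/185157 - 3198*1/933156 = 2848813/185157 - 533/155526 = 21093609617/1371272742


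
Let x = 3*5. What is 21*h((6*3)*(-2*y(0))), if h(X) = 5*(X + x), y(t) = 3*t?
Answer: 1575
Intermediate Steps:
x = 15
h(X) = 75 + 5*X (h(X) = 5*(X + 15) = 5*(15 + X) = 75 + 5*X)
21*h((6*3)*(-2*y(0))) = 21*(75 + 5*((6*3)*(-6*0))) = 21*(75 + 5*(18*(-2*0))) = 21*(75 + 5*(18*0)) = 21*(75 + 5*0) = 21*(75 + 0) = 21*75 = 1575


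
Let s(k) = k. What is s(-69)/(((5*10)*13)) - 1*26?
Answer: -16969/650 ≈ -26.106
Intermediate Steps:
s(-69)/(((5*10)*13)) - 1*26 = -69/((5*10)*13) - 1*26 = -69/(50*13) - 26 = -69/650 - 26 = -16969/650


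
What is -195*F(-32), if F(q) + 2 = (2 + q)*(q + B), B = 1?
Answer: -180960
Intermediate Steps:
F(q) = -2 + (1 + q)*(2 + q) (F(q) = -2 + (2 + q)*(q + 1) = -2 + (2 + q)*(1 + q) = -2 + (1 + q)*(2 + q))
-195*F(-32) = -(-6240)*(3 - 32) = -(-6240)*(-29) = -195*928 = -180960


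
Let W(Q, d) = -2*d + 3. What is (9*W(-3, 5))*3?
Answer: -189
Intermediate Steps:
W(Q, d) = 3 - 2*d
(9*W(-3, 5))*3 = (9*(3 - 2*5))*3 = (9*(3 - 10))*3 = (9*(-7))*3 = -63*3 = -189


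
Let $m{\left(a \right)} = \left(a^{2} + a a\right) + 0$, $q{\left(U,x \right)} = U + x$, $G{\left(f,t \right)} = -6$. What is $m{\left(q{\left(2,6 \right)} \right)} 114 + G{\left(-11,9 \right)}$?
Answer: $14586$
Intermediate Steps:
$m{\left(a \right)} = 2 a^{2}$ ($m{\left(a \right)} = \left(a^{2} + a^{2}\right) + 0 = 2 a^{2} + 0 = 2 a^{2}$)
$m{\left(q{\left(2,6 \right)} \right)} 114 + G{\left(-11,9 \right)} = 2 \left(2 + 6\right)^{2} \cdot 114 - 6 = 2 \cdot 8^{2} \cdot 114 - 6 = 2 \cdot 64 \cdot 114 - 6 = 128 \cdot 114 - 6 = 14592 - 6 = 14586$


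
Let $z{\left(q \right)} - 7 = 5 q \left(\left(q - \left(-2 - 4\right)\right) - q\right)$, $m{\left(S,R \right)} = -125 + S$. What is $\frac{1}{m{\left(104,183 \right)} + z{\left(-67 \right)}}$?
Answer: $- \frac{1}{2024} \approx -0.00049407$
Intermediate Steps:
$z{\left(q \right)} = 7 + 30 q$ ($z{\left(q \right)} = 7 + 5 q \left(\left(q - \left(-2 - 4\right)\right) - q\right) = 7 + 5 q \left(\left(q - -6\right) - q\right) = 7 + 5 q \left(\left(q + 6\right) - q\right) = 7 + 5 q \left(\left(6 + q\right) - q\right) = 7 + 5 q 6 = 7 + 30 q$)
$\frac{1}{m{\left(104,183 \right)} + z{\left(-67 \right)}} = \frac{1}{\left(-125 + 104\right) + \left(7 + 30 \left(-67\right)\right)} = \frac{1}{-21 + \left(7 - 2010\right)} = \frac{1}{-21 - 2003} = \frac{1}{-2024} = - \frac{1}{2024}$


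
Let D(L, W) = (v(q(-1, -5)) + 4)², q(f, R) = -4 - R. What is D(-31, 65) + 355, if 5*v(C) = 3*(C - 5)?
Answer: 8939/25 ≈ 357.56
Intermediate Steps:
v(C) = -3 + 3*C/5 (v(C) = (3*(C - 5))/5 = (3*(-5 + C))/5 = (-15 + 3*C)/5 = -3 + 3*C/5)
D(L, W) = 64/25 (D(L, W) = ((-3 + 3*(-4 - 1*(-5))/5) + 4)² = ((-3 + 3*(-4 + 5)/5) + 4)² = ((-3 + (⅗)*1) + 4)² = ((-3 + ⅗) + 4)² = (-12/5 + 4)² = (8/5)² = 64/25)
D(-31, 65) + 355 = 64/25 + 355 = 8939/25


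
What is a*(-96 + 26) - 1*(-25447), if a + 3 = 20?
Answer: 24257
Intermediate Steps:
a = 17 (a = -3 + 20 = 17)
a*(-96 + 26) - 1*(-25447) = 17*(-96 + 26) - 1*(-25447) = 17*(-70) + 25447 = -1190 + 25447 = 24257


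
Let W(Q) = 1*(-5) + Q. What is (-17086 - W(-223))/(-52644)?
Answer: 8429/26322 ≈ 0.32023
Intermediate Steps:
W(Q) = -5 + Q
(-17086 - W(-223))/(-52644) = (-17086 - (-5 - 223))/(-52644) = (-17086 - 1*(-228))*(-1/52644) = (-17086 + 228)*(-1/52644) = -16858*(-1/52644) = 8429/26322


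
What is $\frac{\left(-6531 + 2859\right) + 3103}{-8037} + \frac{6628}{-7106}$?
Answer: $- \frac{1295419}{1502919} \approx -0.86194$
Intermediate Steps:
$\frac{\left(-6531 + 2859\right) + 3103}{-8037} + \frac{6628}{-7106} = \left(-3672 + 3103\right) \left(- \frac{1}{8037}\right) + 6628 \left(- \frac{1}{7106}\right) = \left(-569\right) \left(- \frac{1}{8037}\right) - \frac{3314}{3553} = \frac{569}{8037} - \frac{3314}{3553} = - \frac{1295419}{1502919}$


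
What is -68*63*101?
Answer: -432684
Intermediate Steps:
-68*63*101 = -4284*101 = -432684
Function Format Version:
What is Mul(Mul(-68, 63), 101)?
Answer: -432684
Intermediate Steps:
Mul(Mul(-68, 63), 101) = Mul(-4284, 101) = -432684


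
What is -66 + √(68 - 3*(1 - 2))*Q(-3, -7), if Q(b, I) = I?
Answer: -66 - 7*√71 ≈ -124.98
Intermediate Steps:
-66 + √(68 - 3*(1 - 2))*Q(-3, -7) = -66 + √(68 - 3*(1 - 2))*(-7) = -66 + √(68 - 3*(-1))*(-7) = -66 + √(68 + 3)*(-7) = -66 + √71*(-7) = -66 - 7*√71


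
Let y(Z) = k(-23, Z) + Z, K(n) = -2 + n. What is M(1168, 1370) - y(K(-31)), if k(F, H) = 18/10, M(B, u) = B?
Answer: 5996/5 ≈ 1199.2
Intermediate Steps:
k(F, H) = 9/5 (k(F, H) = 18*(⅒) = 9/5)
y(Z) = 9/5 + Z
M(1168, 1370) - y(K(-31)) = 1168 - (9/5 + (-2 - 31)) = 1168 - (9/5 - 33) = 1168 - 1*(-156/5) = 1168 + 156/5 = 5996/5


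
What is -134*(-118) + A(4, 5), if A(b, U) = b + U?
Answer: 15821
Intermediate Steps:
A(b, U) = U + b
-134*(-118) + A(4, 5) = -134*(-118) + (5 + 4) = 15812 + 9 = 15821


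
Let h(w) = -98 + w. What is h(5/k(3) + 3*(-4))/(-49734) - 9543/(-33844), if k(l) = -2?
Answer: 13289417/46755486 ≈ 0.28423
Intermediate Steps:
h(5/k(3) + 3*(-4))/(-49734) - 9543/(-33844) = (-98 + (5/(-2) + 3*(-4)))/(-49734) - 9543/(-33844) = (-98 + (5*(-½) - 12))*(-1/49734) - 9543*(-1/33844) = (-98 + (-5/2 - 12))*(-1/49734) + 9543/33844 = (-98 - 29/2)*(-1/49734) + 9543/33844 = -225/2*(-1/49734) + 9543/33844 = 25/11052 + 9543/33844 = 13289417/46755486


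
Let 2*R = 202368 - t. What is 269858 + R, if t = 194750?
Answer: 273667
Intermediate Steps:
R = 3809 (R = (202368 - 1*194750)/2 = (202368 - 194750)/2 = (½)*7618 = 3809)
269858 + R = 269858 + 3809 = 273667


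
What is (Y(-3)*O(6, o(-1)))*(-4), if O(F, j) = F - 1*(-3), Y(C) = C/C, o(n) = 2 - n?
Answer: -36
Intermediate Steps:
Y(C) = 1
O(F, j) = 3 + F (O(F, j) = F + 3 = 3 + F)
(Y(-3)*O(6, o(-1)))*(-4) = (1*(3 + 6))*(-4) = (1*9)*(-4) = 9*(-4) = -36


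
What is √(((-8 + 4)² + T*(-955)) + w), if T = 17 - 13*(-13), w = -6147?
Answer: I*√183761 ≈ 428.67*I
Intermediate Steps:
T = 186 (T = 17 + 169 = 186)
√(((-8 + 4)² + T*(-955)) + w) = √(((-8 + 4)² + 186*(-955)) - 6147) = √(((-4)² - 177630) - 6147) = √((16 - 177630) - 6147) = √(-177614 - 6147) = √(-183761) = I*√183761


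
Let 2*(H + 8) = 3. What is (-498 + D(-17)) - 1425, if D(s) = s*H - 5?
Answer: -3635/2 ≈ -1817.5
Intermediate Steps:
H = -13/2 (H = -8 + (½)*3 = -8 + 3/2 = -13/2 ≈ -6.5000)
D(s) = -5 - 13*s/2 (D(s) = s*(-13/2) - 5 = -13*s/2 - 5 = -5 - 13*s/2)
(-498 + D(-17)) - 1425 = (-498 + (-5 - 13/2*(-17))) - 1425 = (-498 + (-5 + 221/2)) - 1425 = (-498 + 211/2) - 1425 = -785/2 - 1425 = -3635/2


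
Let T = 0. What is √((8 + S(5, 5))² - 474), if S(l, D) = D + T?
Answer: I*√305 ≈ 17.464*I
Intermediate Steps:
S(l, D) = D (S(l, D) = D + 0 = D)
√((8 + S(5, 5))² - 474) = √((8 + 5)² - 474) = √(13² - 474) = √(169 - 474) = √(-305) = I*√305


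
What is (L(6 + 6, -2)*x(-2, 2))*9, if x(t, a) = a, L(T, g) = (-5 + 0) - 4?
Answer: -162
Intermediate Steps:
L(T, g) = -9 (L(T, g) = -5 - 4 = -9)
(L(6 + 6, -2)*x(-2, 2))*9 = -9*2*9 = -18*9 = -162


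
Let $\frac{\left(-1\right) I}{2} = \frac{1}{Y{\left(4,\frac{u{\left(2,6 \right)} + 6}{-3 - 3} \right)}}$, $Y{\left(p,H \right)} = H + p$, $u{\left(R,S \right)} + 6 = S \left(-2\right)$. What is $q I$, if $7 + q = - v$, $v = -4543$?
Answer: $-1512$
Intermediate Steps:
$u{\left(R,S \right)} = -6 - 2 S$ ($u{\left(R,S \right)} = -6 + S \left(-2\right) = -6 - 2 S$)
$q = 4536$ ($q = -7 - -4543 = -7 + 4543 = 4536$)
$I = - \frac{1}{3}$ ($I = - \frac{2}{\frac{\left(-6 - 12\right) + 6}{-3 - 3} + 4} = - \frac{2}{\frac{\left(-6 - 12\right) + 6}{-6} + 4} = - \frac{2}{\left(-18 + 6\right) \left(- \frac{1}{6}\right) + 4} = - \frac{2}{\left(-12\right) \left(- \frac{1}{6}\right) + 4} = - \frac{2}{2 + 4} = - \frac{2}{6} = \left(-2\right) \frac{1}{6} = - \frac{1}{3} \approx -0.33333$)
$q I = 4536 \left(- \frac{1}{3}\right) = -1512$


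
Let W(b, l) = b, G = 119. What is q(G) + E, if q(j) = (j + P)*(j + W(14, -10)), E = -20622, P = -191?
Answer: -30198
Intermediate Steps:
q(j) = (-191 + j)*(14 + j) (q(j) = (j - 191)*(j + 14) = (-191 + j)*(14 + j))
q(G) + E = (-2674 + 119**2 - 177*119) - 20622 = (-2674 + 14161 - 21063) - 20622 = -9576 - 20622 = -30198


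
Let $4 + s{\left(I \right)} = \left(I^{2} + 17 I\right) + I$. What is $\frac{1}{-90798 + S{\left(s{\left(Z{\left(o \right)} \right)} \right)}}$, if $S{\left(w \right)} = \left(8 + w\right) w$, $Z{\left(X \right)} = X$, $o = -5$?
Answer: $- \frac{1}{86589} \approx -1.1549 \cdot 10^{-5}$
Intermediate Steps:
$s{\left(I \right)} = -4 + I^{2} + 18 I$ ($s{\left(I \right)} = -4 + \left(\left(I^{2} + 17 I\right) + I\right) = -4 + \left(I^{2} + 18 I\right) = -4 + I^{2} + 18 I$)
$S{\left(w \right)} = w \left(8 + w\right)$
$\frac{1}{-90798 + S{\left(s{\left(Z{\left(o \right)} \right)} \right)}} = \frac{1}{-90798 + \left(-4 + \left(-5\right)^{2} + 18 \left(-5\right)\right) \left(8 + \left(-4 + \left(-5\right)^{2} + 18 \left(-5\right)\right)\right)} = \frac{1}{-90798 + \left(-4 + 25 - 90\right) \left(8 - 69\right)} = \frac{1}{-90798 - 69 \left(8 - 69\right)} = \frac{1}{-90798 - -4209} = \frac{1}{-90798 + 4209} = \frac{1}{-86589} = - \frac{1}{86589}$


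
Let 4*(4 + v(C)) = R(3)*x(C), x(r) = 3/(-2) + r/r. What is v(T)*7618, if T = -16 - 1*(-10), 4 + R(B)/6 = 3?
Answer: -49517/2 ≈ -24759.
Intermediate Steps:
x(r) = -½ (x(r) = 3*(-½) + 1 = -3/2 + 1 = -½)
R(B) = -6 (R(B) = -24 + 6*3 = -24 + 18 = -6)
T = -6 (T = -16 + 10 = -6)
v(C) = -13/4 (v(C) = -4 + (-6*(-½))/4 = -4 + (¼)*3 = -4 + ¾ = -13/4)
v(T)*7618 = -13/4*7618 = -49517/2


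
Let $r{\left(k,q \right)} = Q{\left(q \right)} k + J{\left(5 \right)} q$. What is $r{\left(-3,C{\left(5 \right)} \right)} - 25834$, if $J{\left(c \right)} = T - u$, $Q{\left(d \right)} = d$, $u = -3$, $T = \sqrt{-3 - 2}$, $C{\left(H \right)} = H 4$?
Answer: $-25834 + 20 i \sqrt{5} \approx -25834.0 + 44.721 i$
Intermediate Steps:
$C{\left(H \right)} = 4 H$
$T = i \sqrt{5}$ ($T = \sqrt{-5} = i \sqrt{5} \approx 2.2361 i$)
$J{\left(c \right)} = 3 + i \sqrt{5}$ ($J{\left(c \right)} = i \sqrt{5} - -3 = i \sqrt{5} + 3 = 3 + i \sqrt{5}$)
$r{\left(k,q \right)} = k q + q \left(3 + i \sqrt{5}\right)$ ($r{\left(k,q \right)} = q k + \left(3 + i \sqrt{5}\right) q = k q + q \left(3 + i \sqrt{5}\right)$)
$r{\left(-3,C{\left(5 \right)} \right)} - 25834 = 4 \cdot 5 \left(3 - 3 + i \sqrt{5}\right) - 25834 = 20 i \sqrt{5} - 25834 = -25834 + 20 i \sqrt{5}$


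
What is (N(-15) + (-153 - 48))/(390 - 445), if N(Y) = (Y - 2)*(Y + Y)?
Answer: -309/55 ≈ -5.6182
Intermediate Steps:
N(Y) = 2*Y*(-2 + Y) (N(Y) = (-2 + Y)*(2*Y) = 2*Y*(-2 + Y))
(N(-15) + (-153 - 48))/(390 - 445) = (2*(-15)*(-2 - 15) + (-153 - 48))/(390 - 445) = (2*(-15)*(-17) - 201)/(-55) = (510 - 201)*(-1/55) = 309*(-1/55) = -309/55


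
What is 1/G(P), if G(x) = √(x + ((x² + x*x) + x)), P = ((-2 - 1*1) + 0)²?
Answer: √5/30 ≈ 0.074536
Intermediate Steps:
P = 9 (P = ((-2 - 1) + 0)² = (-3 + 0)² = (-3)² = 9)
G(x) = √(2*x + 2*x²) (G(x) = √(x + ((x² + x²) + x)) = √(x + (2*x² + x)) = √(x + (x + 2*x²)) = √(2*x + 2*x²))
1/G(P) = 1/(√2*√(9*(1 + 9))) = 1/(√2*√(9*10)) = 1/(√2*√90) = 1/(√2*(3*√10)) = 1/(6*√5) = √5/30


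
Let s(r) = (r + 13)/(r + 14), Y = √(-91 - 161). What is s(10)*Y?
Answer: 23*I*√7/4 ≈ 15.213*I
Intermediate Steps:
Y = 6*I*√7 (Y = √(-252) = 6*I*√7 ≈ 15.875*I)
s(r) = (13 + r)/(14 + r)
s(10)*Y = ((13 + 10)/(14 + 10))*(6*I*√7) = (23/24)*(6*I*√7) = ((1/24)*23)*(6*I*√7) = 23*(6*I*√7)/24 = 23*I*√7/4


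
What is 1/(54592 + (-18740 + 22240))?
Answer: 1/58092 ≈ 1.7214e-5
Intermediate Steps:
1/(54592 + (-18740 + 22240)) = 1/(54592 + 3500) = 1/58092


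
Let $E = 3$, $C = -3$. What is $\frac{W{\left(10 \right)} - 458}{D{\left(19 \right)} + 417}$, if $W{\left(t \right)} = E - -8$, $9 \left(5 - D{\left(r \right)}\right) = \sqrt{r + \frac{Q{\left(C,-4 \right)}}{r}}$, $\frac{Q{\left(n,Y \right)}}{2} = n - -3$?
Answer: $- \frac{15279354}{14424785} - \frac{4023 \sqrt{19}}{14424785} \approx -1.0605$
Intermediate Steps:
$Q{\left(n,Y \right)} = 6 + 2 n$ ($Q{\left(n,Y \right)} = 2 \left(n - -3\right) = 2 \left(n + 3\right) = 2 \left(3 + n\right) = 6 + 2 n$)
$D{\left(r \right)} = 5 - \frac{\sqrt{r}}{9}$ ($D{\left(r \right)} = 5 - \frac{\sqrt{r + \frac{6 + 2 \left(-3\right)}{r}}}{9} = 5 - \frac{\sqrt{r + \frac{6 - 6}{r}}}{9} = 5 - \frac{\sqrt{r + \frac{0}{r}}}{9} = 5 - \frac{\sqrt{r + 0}}{9} = 5 - \frac{\sqrt{r}}{9}$)
$W{\left(t \right)} = 11$ ($W{\left(t \right)} = 3 - -8 = 3 + 8 = 11$)
$\frac{W{\left(10 \right)} - 458}{D{\left(19 \right)} + 417} = \frac{11 - 458}{\left(5 - \frac{\sqrt{19}}{9}\right) + 417} = - \frac{447}{422 - \frac{\sqrt{19}}{9}}$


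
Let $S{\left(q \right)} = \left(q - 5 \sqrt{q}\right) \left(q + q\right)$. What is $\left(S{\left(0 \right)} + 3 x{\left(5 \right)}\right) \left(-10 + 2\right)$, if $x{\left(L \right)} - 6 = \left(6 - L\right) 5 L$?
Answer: $-744$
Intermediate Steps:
$x{\left(L \right)} = 6 + L \left(30 - 5 L\right)$ ($x{\left(L \right)} = 6 + \left(6 - L\right) 5 L = 6 + \left(30 - 5 L\right) L = 6 + L \left(30 - 5 L\right)$)
$S{\left(q \right)} = 2 q \left(q - 5 \sqrt{q}\right)$ ($S{\left(q \right)} = \left(q - 5 \sqrt{q}\right) 2 q = 2 q \left(q - 5 \sqrt{q}\right)$)
$\left(S{\left(0 \right)} + 3 x{\left(5 \right)}\right) \left(-10 + 2\right) = \left(\left(- 10 \cdot 0^{\frac{3}{2}} + 2 \cdot 0^{2}\right) + 3 \left(6 - 5 \cdot 5^{2} + 30 \cdot 5\right)\right) \left(-10 + 2\right) = \left(\left(\left(-10\right) 0 + 2 \cdot 0\right) + 3 \left(6 - 125 + 150\right)\right) \left(-8\right) = \left(\left(0 + 0\right) + 3 \left(6 - 125 + 150\right)\right) \left(-8\right) = \left(0 + 3 \cdot 31\right) \left(-8\right) = \left(0 + 93\right) \left(-8\right) = 93 \left(-8\right) = -744$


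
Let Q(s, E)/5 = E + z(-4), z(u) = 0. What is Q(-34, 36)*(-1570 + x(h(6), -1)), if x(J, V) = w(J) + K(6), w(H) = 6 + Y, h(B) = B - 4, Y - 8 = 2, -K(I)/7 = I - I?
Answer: -279720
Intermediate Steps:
K(I) = 0 (K(I) = -7*(I - I) = -7*0 = 0)
Y = 10 (Y = 8 + 2 = 10)
h(B) = -4 + B
w(H) = 16 (w(H) = 6 + 10 = 16)
x(J, V) = 16 (x(J, V) = 16 + 0 = 16)
Q(s, E) = 5*E (Q(s, E) = 5*(E + 0) = 5*E)
Q(-34, 36)*(-1570 + x(h(6), -1)) = (5*36)*(-1570 + 16) = 180*(-1554) = -279720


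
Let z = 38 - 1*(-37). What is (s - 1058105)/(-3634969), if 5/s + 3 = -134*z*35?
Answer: 372191608070/1278611250657 ≈ 0.29109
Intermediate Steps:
z = 75 (z = 38 + 37 = 75)
s = -5/351753 (s = 5/(-3 - 134*75*35) = 5/(-3 - 10050*35) = 5/(-3 - 351750) = 5/(-351753) = 5*(-1/351753) = -5/351753 ≈ -1.4215e-5)
(s - 1058105)/(-3634969) = (-5/351753 - 1058105)/(-3634969) = -372191608070/351753*(-1/3634969) = 372191608070/1278611250657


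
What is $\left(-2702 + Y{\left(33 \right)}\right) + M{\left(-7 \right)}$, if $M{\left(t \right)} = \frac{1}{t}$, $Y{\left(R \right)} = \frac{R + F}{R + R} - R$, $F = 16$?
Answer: $- \frac{1263293}{462} \approx -2734.4$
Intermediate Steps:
$Y{\left(R \right)} = - R + \frac{16 + R}{2 R}$ ($Y{\left(R \right)} = \frac{R + 16}{R + R} - R = \frac{16 + R}{2 R} - R = - R + \frac{16 + R}{2 R}$)
$\left(-2702 + Y{\left(33 \right)}\right) + M{\left(-7 \right)} = \left(-2702 + \left(\frac{1}{2} - 33 + \frac{8}{33}\right)\right) + \frac{1}{-7} = \left(-2702 + \left(\frac{1}{2} - 33 + 8 \cdot \frac{1}{33}\right)\right) - \frac{1}{7} = \left(-2702 + \left(\frac{1}{2} - 33 + \frac{8}{33}\right)\right) - \frac{1}{7} = \left(-2702 - \frac{2129}{66}\right) - \frac{1}{7} = - \frac{180461}{66} - \frac{1}{7} = - \frac{1263293}{462}$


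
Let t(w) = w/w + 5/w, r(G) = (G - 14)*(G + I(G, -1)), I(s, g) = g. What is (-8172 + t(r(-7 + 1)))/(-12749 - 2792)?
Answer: 228787/435148 ≈ 0.52577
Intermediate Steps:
r(G) = (-1 + G)*(-14 + G) (r(G) = (G - 14)*(G - 1) = (-14 + G)*(-1 + G) = (-1 + G)*(-14 + G))
t(w) = 1 + 5/w
(-8172 + t(r(-7 + 1)))/(-12749 - 2792) = (-8172 + (5 + (14 + (-7 + 1)**2 - 15*(-7 + 1)))/(14 + (-7 + 1)**2 - 15*(-7 + 1)))/(-12749 - 2792) = (-8172 + (5 + (14 + (-6)**2 - 15*(-6)))/(14 + (-6)**2 - 15*(-6)))/(-15541) = (-8172 + (5 + (14 + 36 + 90))/(14 + 36 + 90))*(-1/15541) = (-8172 + (5 + 140)/140)*(-1/15541) = (-8172 + (1/140)*145)*(-1/15541) = (-8172 + 29/28)*(-1/15541) = -228787/28*(-1/15541) = 228787/435148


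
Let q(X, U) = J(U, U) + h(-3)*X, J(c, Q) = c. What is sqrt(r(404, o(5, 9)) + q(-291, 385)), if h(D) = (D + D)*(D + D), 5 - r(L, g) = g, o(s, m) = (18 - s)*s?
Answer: I*sqrt(10151) ≈ 100.75*I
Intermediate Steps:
o(s, m) = s*(18 - s)
r(L, g) = 5 - g
h(D) = 4*D**2 (h(D) = (2*D)*(2*D) = 4*D**2)
q(X, U) = U + 36*X (q(X, U) = U + (4*(-3)**2)*X = U + (4*9)*X = U + 36*X)
sqrt(r(404, o(5, 9)) + q(-291, 385)) = sqrt((5 - 5*(18 - 1*5)) + (385 + 36*(-291))) = sqrt((5 - 5*(18 - 5)) + (385 - 10476)) = sqrt((5 - 5*13) - 10091) = sqrt((5 - 1*65) - 10091) = sqrt((5 - 65) - 10091) = sqrt(-60 - 10091) = sqrt(-10151) = I*sqrt(10151)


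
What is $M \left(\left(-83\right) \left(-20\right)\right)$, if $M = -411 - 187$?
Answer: $-992680$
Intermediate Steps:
$M = -598$ ($M = -411 - 187 = -598$)
$M \left(\left(-83\right) \left(-20\right)\right) = - 598 \left(\left(-83\right) \left(-20\right)\right) = \left(-598\right) 1660 = -992680$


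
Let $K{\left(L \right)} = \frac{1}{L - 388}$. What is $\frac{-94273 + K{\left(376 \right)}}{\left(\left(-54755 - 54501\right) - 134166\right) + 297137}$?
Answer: $- \frac{1131277}{644580} \approx -1.7551$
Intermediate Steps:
$K{\left(L \right)} = \frac{1}{-388 + L}$
$\frac{-94273 + K{\left(376 \right)}}{\left(\left(-54755 - 54501\right) - 134166\right) + 297137} = \frac{-94273 + \frac{1}{-388 + 376}}{\left(\left(-54755 - 54501\right) - 134166\right) + 297137} = \frac{-94273 + \frac{1}{-12}}{\left(-109256 - 134166\right) + 297137} = \frac{-94273 - \frac{1}{12}}{-243422 + 297137} = - \frac{1131277}{12 \cdot 53715} = \left(- \frac{1131277}{12}\right) \frac{1}{53715} = - \frac{1131277}{644580}$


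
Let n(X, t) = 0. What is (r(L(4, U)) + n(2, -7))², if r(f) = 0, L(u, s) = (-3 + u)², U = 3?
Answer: 0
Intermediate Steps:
(r(L(4, U)) + n(2, -7))² = (0 + 0)² = 0² = 0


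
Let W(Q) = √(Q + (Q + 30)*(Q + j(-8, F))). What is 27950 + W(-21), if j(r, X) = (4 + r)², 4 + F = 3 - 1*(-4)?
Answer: 27950 + I*√66 ≈ 27950.0 + 8.124*I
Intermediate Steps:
F = 3 (F = -4 + (3 - 1*(-4)) = -4 + (3 + 4) = -4 + 7 = 3)
W(Q) = √(Q + (16 + Q)*(30 + Q)) (W(Q) = √(Q + (Q + 30)*(Q + (4 - 8)²)) = √(Q + (30 + Q)*(Q + (-4)²)) = √(Q + (30 + Q)*(Q + 16)) = √(Q + (30 + Q)*(16 + Q)) = √(Q + (16 + Q)*(30 + Q)))
27950 + W(-21) = 27950 + √(480 + (-21)² + 47*(-21)) = 27950 + √(480 + 441 - 987) = 27950 + √(-66) = 27950 + I*√66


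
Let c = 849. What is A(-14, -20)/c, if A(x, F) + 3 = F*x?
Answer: 277/849 ≈ 0.32627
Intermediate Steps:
A(x, F) = -3 + F*x
A(-14, -20)/c = (-3 - 20*(-14))/849 = (-3 + 280)*(1/849) = 277*(1/849) = 277/849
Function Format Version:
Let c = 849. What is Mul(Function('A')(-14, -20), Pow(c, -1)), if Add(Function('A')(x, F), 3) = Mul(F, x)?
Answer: Rational(277, 849) ≈ 0.32627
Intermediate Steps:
Function('A')(x, F) = Add(-3, Mul(F, x))
Mul(Function('A')(-14, -20), Pow(c, -1)) = Mul(Add(-3, Mul(-20, -14)), Pow(849, -1)) = Mul(Add(-3, 280), Rational(1, 849)) = Mul(277, Rational(1, 849)) = Rational(277, 849)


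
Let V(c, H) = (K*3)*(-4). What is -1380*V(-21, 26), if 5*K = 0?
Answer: 0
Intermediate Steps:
K = 0 (K = (⅕)*0 = 0)
V(c, H) = 0 (V(c, H) = (0*3)*(-4) = 0*(-4) = 0)
-1380*V(-21, 26) = -1380*0 = 0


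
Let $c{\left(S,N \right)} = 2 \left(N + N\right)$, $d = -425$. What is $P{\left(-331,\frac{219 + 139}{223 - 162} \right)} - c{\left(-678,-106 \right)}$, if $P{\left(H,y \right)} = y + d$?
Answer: $\frac{297}{61} \approx 4.8689$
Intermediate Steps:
$c{\left(S,N \right)} = 4 N$ ($c{\left(S,N \right)} = 2 \cdot 2 N = 4 N$)
$P{\left(H,y \right)} = -425 + y$ ($P{\left(H,y \right)} = y - 425 = -425 + y$)
$P{\left(-331,\frac{219 + 139}{223 - 162} \right)} - c{\left(-678,-106 \right)} = \left(-425 + \frac{219 + 139}{223 - 162}\right) - 4 \left(-106\right) = \left(-425 + \frac{358}{61}\right) - -424 = \left(-425 + 358 \cdot \frac{1}{61}\right) + 424 = \left(-425 + \frac{358}{61}\right) + 424 = - \frac{25567}{61} + 424 = \frac{297}{61}$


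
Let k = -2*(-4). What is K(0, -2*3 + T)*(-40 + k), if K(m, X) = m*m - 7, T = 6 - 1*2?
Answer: 224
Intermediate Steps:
k = 8
T = 4 (T = 6 - 2 = 4)
K(m, X) = -7 + m**2 (K(m, X) = m**2 - 7 = -7 + m**2)
K(0, -2*3 + T)*(-40 + k) = (-7 + 0**2)*(-40 + 8) = (-7 + 0)*(-32) = -7*(-32) = 224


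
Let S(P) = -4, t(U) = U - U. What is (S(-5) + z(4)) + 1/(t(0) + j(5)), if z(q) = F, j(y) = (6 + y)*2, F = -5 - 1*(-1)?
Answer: -175/22 ≈ -7.9545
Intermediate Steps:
t(U) = 0
F = -4 (F = -5 + 1 = -4)
j(y) = 12 + 2*y
z(q) = -4
(S(-5) + z(4)) + 1/(t(0) + j(5)) = (-4 - 4) + 1/(0 + (12 + 2*5)) = -8 + 1/(0 + (12 + 10)) = -8 + 1/(0 + 22) = -8 + 1/22 = -175/22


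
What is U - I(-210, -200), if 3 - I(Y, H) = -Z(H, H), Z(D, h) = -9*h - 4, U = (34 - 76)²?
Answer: -35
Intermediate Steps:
U = 1764 (U = (-42)² = 1764)
Z(D, h) = -4 - 9*h
I(Y, H) = -1 - 9*H (I(Y, H) = 3 - (-1)*(-4 - 9*H) = 3 - (4 + 9*H) = 3 + (-4 - 9*H) = -1 - 9*H)
U - I(-210, -200) = 1764 - (-1 - 9*(-200)) = 1764 - (-1 + 1800) = 1764 - 1*1799 = 1764 - 1799 = -35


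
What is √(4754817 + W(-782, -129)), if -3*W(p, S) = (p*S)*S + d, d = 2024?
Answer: √81827067/3 ≈ 3015.3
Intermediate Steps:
W(p, S) = -2024/3 - p*S²/3 (W(p, S) = -((p*S)*S + 2024)/3 = -((S*p)*S + 2024)/3 = -(p*S² + 2024)/3 = -(2024 + p*S²)/3 = -2024/3 - p*S²/3)
√(4754817 + W(-782, -129)) = √(4754817 + (-2024/3 - ⅓*(-782)*(-129)²)) = √(4754817 + (-2024/3 - ⅓*(-782)*16641)) = √(4754817 + (-2024/3 + 4337754)) = √(4754817 + 13011238/3) = √(27275689/3) = √81827067/3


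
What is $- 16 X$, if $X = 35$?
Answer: $-560$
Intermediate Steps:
$- 16 X = \left(-16\right) 35 = -560$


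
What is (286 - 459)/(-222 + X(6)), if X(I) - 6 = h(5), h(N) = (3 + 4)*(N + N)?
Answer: 173/146 ≈ 1.1849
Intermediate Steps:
h(N) = 14*N (h(N) = 7*(2*N) = 14*N)
X(I) = 76 (X(I) = 6 + 14*5 = 6 + 70 = 76)
(286 - 459)/(-222 + X(6)) = (286 - 459)/(-222 + 76) = -173/(-146) = -173*(-1/146) = 173/146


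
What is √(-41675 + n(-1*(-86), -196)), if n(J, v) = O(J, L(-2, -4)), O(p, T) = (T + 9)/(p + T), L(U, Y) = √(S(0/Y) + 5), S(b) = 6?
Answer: √(-3584041 - 41674*√11)/√(86 + √11) ≈ 204.14*I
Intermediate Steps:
L(U, Y) = √11 (L(U, Y) = √(6 + 5) = √11)
O(p, T) = (9 + T)/(T + p)
n(J, v) = (9 + √11)/(J + √11) (n(J, v) = (9 + √11)/(√11 + J) = (9 + √11)/(J + √11))
√(-41675 + n(-1*(-86), -196)) = √(-41675 + (9 + √11)/(-1*(-86) + √11)) = √(-41675 + (9 + √11)/(86 + √11))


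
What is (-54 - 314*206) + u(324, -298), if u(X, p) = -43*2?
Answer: -64824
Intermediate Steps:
u(X, p) = -86
(-54 - 314*206) + u(324, -298) = (-54 - 314*206) - 86 = (-54 - 64684) - 86 = -64738 - 86 = -64824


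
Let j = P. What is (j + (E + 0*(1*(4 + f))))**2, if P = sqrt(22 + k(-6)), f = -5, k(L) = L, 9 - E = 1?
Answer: 144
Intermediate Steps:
E = 8 (E = 9 - 1*1 = 9 - 1 = 8)
P = 4 (P = sqrt(22 - 6) = sqrt(16) = 4)
j = 4
(j + (E + 0*(1*(4 + f))))**2 = (4 + (8 + 0*(1*(4 - 5))))**2 = (4 + (8 + 0*(1*(-1))))**2 = (4 + (8 + 0*(-1)))**2 = (4 + (8 + 0))**2 = (4 + 8)**2 = 12**2 = 144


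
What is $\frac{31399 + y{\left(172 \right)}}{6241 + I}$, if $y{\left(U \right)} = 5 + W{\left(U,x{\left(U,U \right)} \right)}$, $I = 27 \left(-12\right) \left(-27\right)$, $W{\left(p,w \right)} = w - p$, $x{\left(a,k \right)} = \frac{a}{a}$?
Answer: $\frac{31233}{14989} \approx 2.0837$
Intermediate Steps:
$x{\left(a,k \right)} = 1$
$I = 8748$ ($I = \left(-324\right) \left(-27\right) = 8748$)
$y{\left(U \right)} = 6 - U$ ($y{\left(U \right)} = 5 - \left(-1 + U\right) = 6 - U$)
$\frac{31399 + y{\left(172 \right)}}{6241 + I} = \frac{31399 + \left(6 - 172\right)}{6241 + 8748} = \frac{31399 + \left(6 - 172\right)}{14989} = \left(31399 - 166\right) \frac{1}{14989} = 31233 \cdot \frac{1}{14989} = \frac{31233}{14989}$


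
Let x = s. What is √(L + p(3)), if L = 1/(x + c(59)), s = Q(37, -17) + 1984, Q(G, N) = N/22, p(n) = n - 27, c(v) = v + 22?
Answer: I*√49495174570/45413 ≈ 4.8989*I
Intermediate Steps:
c(v) = 22 + v
p(n) = -27 + n
Q(G, N) = N/22 (Q(G, N) = N*(1/22) = N/22)
s = 43631/22 (s = (1/22)*(-17) + 1984 = -17/22 + 1984 = 43631/22 ≈ 1983.2)
x = 43631/22 ≈ 1983.2
L = 22/45413 (L = 1/(43631/22 + (22 + 59)) = 1/(43631/22 + 81) = 1/(45413/22) = 22/45413 ≈ 0.00048444)
√(L + p(3)) = √(22/45413 + (-27 + 3)) = √(22/45413 - 24) = √(-1089890/45413) = I*√49495174570/45413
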